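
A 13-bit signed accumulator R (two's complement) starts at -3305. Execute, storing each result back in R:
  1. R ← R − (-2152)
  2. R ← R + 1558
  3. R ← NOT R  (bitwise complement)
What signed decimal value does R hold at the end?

Start: R = -3305 = 1001100010111.
R = -3305 − (-2152) = -1153 = 1101101111111
R = -1153 + 1558 = 405 = 0000110010101
R = NOT 0000110010101 = 1111001101010 = -406

-406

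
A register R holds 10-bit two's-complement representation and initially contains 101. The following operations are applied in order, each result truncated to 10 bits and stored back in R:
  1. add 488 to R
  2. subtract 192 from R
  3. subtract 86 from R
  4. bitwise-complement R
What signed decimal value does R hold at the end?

Start: R = 101 = 0001100101.
R = 101 + 488 = 589; wraps to -435 = 1001001101
R = -435 − 192 = -627; wraps to 397 = 0110001101
R = 397 − 86 = 311 = 0100110111
R = NOT 0100110111 = 1011001000 = -312

-312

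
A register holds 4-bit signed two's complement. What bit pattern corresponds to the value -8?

|-8| = 8 = 1000 in 4 bits.
Invert the bits: 0111. Add 1: 1000.
Check: 1000 reads as 8 − 16 = -8.

1000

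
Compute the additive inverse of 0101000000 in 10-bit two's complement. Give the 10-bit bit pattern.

1011000000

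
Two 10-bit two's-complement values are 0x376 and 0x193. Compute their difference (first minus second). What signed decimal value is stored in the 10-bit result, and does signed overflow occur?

0x376 = 1101110110 = -138 (signed)
0x193 = 0110010011 = 403 (signed)
Subtract via negate-and-add: invert 0110010011 + 1 = 1001101101 (i.e. -403).
  1101110110
+ 1001101101
= 0111100011  (discard carry-out 1)
Result 0111100011: MSB = 0 → value 483.
Both addends (after negating the subtrahend) are negative but the stored result is non-negative: signed overflow. The true value -138 − 403 = -541 lies outside [-512, 511].

483; overflow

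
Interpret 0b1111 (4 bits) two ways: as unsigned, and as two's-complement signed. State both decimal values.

unsigned = 15, signed = -1

Unsigned: 1111 = 15.
Signed: MSB=1 → 15 − 16 = -1.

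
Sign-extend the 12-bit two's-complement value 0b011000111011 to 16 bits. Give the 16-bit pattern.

0000011000111011

MSB of 011000111011 is 0; replicate it into the new high bits.
0000|011000111011 → 0000011000111011 (still 1595).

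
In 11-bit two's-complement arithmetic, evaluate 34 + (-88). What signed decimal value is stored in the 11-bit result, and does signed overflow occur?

34 → 00000100010
-88 → 11110101000
  00000100010
+ 11110101000
= 11111001010
Result 11111001010: MSB = 1 → 1994 − 2048 = -54.
Addends have opposite signs, so signed overflow cannot occur.

-54; no overflow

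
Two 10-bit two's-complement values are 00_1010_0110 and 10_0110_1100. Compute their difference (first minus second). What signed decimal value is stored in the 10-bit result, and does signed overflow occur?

-454; overflow

00_1010_0110 → 0010100110 = 166 (signed)
10_0110_1100 → 1001101100 = -404 (signed)
Subtract via negate-and-add: invert 1001101100 + 1 = 0110010100 (i.e. 404).
  0010100110
+ 0110010100
= 1000111010
Result 1000111010: MSB = 1 → 570 − 1024 = -454.
Both addends (after negating the subtrahend) are non-negative but the stored result is negative: signed overflow. The true value 166 − (-404) = 570 lies outside [-512, 511].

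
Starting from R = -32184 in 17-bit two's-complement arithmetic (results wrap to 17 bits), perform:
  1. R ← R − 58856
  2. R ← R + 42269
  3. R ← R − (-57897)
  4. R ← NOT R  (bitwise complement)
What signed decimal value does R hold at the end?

Start: R = -32184 = 11000001001001000.
R = -32184 − 58856 = -91040; wraps to 40032 = 01001110001100000
R = 40032 + 42269 = 82301; wraps to -48771 = 10100000101111101
R = -48771 − (-57897) = 9126 = 00010001110100110
R = NOT 00010001110100110 = 11101110001011001 = -9127

-9127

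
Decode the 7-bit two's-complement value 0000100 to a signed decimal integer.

4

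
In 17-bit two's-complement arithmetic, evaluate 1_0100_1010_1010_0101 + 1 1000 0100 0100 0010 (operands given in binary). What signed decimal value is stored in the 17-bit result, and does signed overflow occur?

1_0100_1010_1010_0101 → 10100101010100101 = -46427 (signed)
1 1000 0100 0100 0010 → 11000010001000010 = -31678 (signed)
  10100101010100101
+ 11000010001000010
= 01100111011100111  (discard carry-out 1)
Result 01100111011100111: MSB = 0 → value 52967.
Both addends are negative but the stored result is non-negative: signed overflow. The true value -46427 + (-31678) = -78105 lies outside [-65536, 65535].

52967; overflow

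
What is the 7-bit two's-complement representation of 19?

19 is non-negative, so write it directly in 7 bits: 0010011.

0010011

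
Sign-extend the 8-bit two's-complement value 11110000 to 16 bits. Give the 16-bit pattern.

1111111111110000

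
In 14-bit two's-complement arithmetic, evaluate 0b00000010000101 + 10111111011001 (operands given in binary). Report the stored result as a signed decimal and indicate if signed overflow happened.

0b00000010000101 → 00000010000101 = 133 (signed)
10111111011001 = -4135 (signed)
  00000010000101
+ 10111111011001
= 11000001011110
Result 11000001011110: MSB = 1 → 12382 − 16384 = -4002.
Addends have opposite signs, so signed overflow cannot occur.

-4002; no overflow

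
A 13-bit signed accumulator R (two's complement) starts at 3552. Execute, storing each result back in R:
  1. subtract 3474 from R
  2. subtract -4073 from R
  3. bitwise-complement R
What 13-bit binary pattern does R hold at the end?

Start: R = 3552 = 0110111100000.
R = 3552 − 3474 = 78 = 0000001001110
R = 78 − (-4073) = 4151; wraps to -4041 = 1000000110111
R = NOT 1000000110111 = 0111111001000 = 4040

0111111001000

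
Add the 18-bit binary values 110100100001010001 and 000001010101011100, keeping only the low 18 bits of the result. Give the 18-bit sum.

110101110110101101

  110100100001010001
+ 000001010101011100
= 110101110110101101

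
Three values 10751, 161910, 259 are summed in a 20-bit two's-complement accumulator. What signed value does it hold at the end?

172920

10751 + 161910 = 172661 (00101010001001110101)
172661 + 259 = 172920 (00101010001101111000)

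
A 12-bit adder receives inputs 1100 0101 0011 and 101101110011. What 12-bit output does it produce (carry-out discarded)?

  110001010011
+ 101101110011
= 011111000110  (discard carry-out 1)

011111000110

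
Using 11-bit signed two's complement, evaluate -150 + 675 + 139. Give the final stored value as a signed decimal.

-150 + 675 = 525 (01000001101)
525 + 139 = 664 (01010011000)

664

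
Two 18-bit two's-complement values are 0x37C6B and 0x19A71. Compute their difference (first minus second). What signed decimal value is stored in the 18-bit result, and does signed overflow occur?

123386; overflow

0x37C6B = 110111110001101011 = -33685 (signed)
0x19A71 = 011001101001110001 = 105073 (signed)
Subtract via negate-and-add: invert 011001101001110001 + 1 = 100110010110001111 (i.e. -105073).
  110111110001101011
+ 100110010110001111
= 011110000111111010  (discard carry-out 1)
Result 011110000111111010: MSB = 0 → value 123386.
Both addends (after negating the subtrahend) are negative but the stored result is non-negative: signed overflow. The true value -33685 − 105073 = -138758 lies outside [-131072, 131071].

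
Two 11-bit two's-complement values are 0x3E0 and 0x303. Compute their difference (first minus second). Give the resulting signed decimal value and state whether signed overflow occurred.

0x3E0 = 01111100000 = 992 (signed)
0x303 = 01100000011 = 771 (signed)
Subtract via negate-and-add: invert 01100000011 + 1 = 10011111101 (i.e. -771).
  01111100000
+ 10011111101
= 00011011101  (discard carry-out 1)
Result 00011011101: MSB = 0 → value 221.
Addends (after negating the subtrahend) have opposite signs, so signed overflow cannot occur.

221; no overflow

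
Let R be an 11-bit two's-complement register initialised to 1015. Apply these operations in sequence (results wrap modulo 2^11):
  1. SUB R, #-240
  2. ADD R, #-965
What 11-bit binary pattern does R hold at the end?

00100100010

Start: R = 1015 = 01111110111.
R = 1015 − (-240) = 1255; wraps to -793 = 10011100111
R = -793 + (-965) = -1758; wraps to 290 = 00100100010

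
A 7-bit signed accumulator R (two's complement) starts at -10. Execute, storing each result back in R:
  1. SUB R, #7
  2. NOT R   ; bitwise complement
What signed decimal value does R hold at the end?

16

Start: R = -10 = 1110110.
R = -10 − 7 = -17 = 1101111
R = NOT 1101111 = 0010000 = 16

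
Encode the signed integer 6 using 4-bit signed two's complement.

0110

6 is non-negative, so write it directly in 4 bits: 0110.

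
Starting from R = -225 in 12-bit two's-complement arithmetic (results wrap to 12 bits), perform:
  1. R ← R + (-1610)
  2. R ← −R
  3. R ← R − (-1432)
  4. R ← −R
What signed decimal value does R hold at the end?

829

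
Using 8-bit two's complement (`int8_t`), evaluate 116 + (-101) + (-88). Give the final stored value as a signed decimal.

116 + (-101) = 15 (00001111)
15 + (-88) = -73 (10110111)

-73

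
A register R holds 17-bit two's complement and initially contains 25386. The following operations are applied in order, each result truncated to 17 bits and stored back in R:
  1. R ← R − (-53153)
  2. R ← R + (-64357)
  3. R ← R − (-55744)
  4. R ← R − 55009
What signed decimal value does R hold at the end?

Start: R = 25386 = 00110001100101010.
R = 25386 − (-53153) = 78539; wraps to -52533 = 10011001011001011
R = -52533 + (-64357) = -116890; wraps to 14182 = 00011011101100110
R = 14182 − (-55744) = 69926; wraps to -61146 = 10001000100100110
R = -61146 − 55009 = -116155; wraps to 14917 = 00011101001000101

14917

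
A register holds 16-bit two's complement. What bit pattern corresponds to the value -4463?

1110111010010001

|-4463| = 4463 = 0001000101101111 in 16 bits.
Invert the bits: 1110111010010000. Add 1: 1110111010010001.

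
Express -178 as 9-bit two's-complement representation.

101001110

|-178| = 178 = 010110010 in 9 bits.
Invert the bits: 101001101. Add 1: 101001110.
Check: 101001110 reads as 334 − 512 = -178.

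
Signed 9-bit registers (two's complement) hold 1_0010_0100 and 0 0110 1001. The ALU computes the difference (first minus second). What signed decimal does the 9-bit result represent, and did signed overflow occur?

1_0010_0100 → 100100100 = -220 (signed)
0 0110 1001 → 001101001 = 105 (signed)
Subtract via negate-and-add: invert 001101001 + 1 = 110010111 (i.e. -105).
  100100100
+ 110010111
= 010111011  (discard carry-out 1)
Result 010111011: MSB = 0 → value 187.
Both addends (after negating the subtrahend) are negative but the stored result is non-negative: signed overflow. The true value -220 − 105 = -325 lies outside [-256, 255].

187; overflow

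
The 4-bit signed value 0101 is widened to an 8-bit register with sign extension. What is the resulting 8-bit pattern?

00000101

MSB of 0101 is 0; replicate it into the new high bits.
0000|0101 → 00000101 (still 5).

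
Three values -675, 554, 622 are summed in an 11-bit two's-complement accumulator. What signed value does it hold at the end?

501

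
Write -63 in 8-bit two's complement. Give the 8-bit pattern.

11000001

|-63| = 63 = 00111111 in 8 bits.
Invert the bits: 11000000. Add 1: 11000001.
Check: 11000001 reads as 193 − 256 = -63.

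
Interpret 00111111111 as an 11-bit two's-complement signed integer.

511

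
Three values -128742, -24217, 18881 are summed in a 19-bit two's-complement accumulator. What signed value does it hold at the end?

-134078

-128742 + (-24217) = -152959 (1011010101010000001)
-152959 + 18881 = -134078 (1011111010001000010)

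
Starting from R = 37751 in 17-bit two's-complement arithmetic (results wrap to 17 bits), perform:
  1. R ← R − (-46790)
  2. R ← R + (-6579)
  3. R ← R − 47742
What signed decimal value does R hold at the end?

Start: R = 37751 = 01001001101110111.
R = 37751 − (-46790) = 84541; wraps to -46531 = 10100101000111101
R = -46531 + (-6579) = -53110 = 10011000010001010
R = -53110 − 47742 = -100852; wraps to 30220 = 00111011000001100

30220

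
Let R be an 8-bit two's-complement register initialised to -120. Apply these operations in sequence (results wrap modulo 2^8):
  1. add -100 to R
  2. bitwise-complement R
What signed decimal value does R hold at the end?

Start: R = -120 = 10001000.
R = -120 + (-100) = -220; wraps to 36 = 00100100
R = NOT 00100100 = 11011011 = -37

-37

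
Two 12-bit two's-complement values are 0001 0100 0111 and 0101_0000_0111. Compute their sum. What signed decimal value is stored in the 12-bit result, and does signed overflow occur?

0001 0100 0111 → 000101000111 = 327 (signed)
0101_0000_0111 → 010100000111 = 1287 (signed)
  000101000111
+ 010100000111
= 011001001110
Result 011001001110: MSB = 0 → value 1614.
Both addends are non-negative and so is the stored result: no signed overflow.

1614; no overflow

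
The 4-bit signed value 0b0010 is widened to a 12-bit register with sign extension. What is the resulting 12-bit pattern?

MSB of 0010 is 0; replicate it into the new high bits.
00000000|0010 → 000000000010 (still 2).

000000000010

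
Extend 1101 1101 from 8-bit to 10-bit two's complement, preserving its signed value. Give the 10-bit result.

1111011101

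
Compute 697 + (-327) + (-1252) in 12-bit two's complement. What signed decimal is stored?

-882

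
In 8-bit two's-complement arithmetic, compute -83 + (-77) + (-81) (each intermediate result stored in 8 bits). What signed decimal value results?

15

-83 + (-77) = -160 → wraps to 96 (01100000)
96 + (-81) = 15 (00001111)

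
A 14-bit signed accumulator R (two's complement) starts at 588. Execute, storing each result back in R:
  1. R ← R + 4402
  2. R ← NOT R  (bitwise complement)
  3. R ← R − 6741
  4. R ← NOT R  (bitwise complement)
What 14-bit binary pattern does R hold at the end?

10110111010011

Start: R = 588 = 00001001001100.
R = 588 + 4402 = 4990 = 01001101111110
R = NOT 01001101111110 = 10110010000001 = -4991
R = -4991 − 6741 = -11732; wraps to 4652 = 01001000101100
R = NOT 01001000101100 = 10110111010011 = -4653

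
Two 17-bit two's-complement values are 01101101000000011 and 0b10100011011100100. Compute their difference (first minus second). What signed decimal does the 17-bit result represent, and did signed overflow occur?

-27873; overflow

01101101000000011 = 55811 (signed)
0b10100011011100100 → 10100011011100100 = -47388 (signed)
Subtract via negate-and-add: invert 10100011011100100 + 1 = 01011100100011100 (i.e. 47388).
  01101101000000011
+ 01011100100011100
= 11001001100011111
Result 11001001100011111: MSB = 1 → 103199 − 131072 = -27873.
Both addends (after negating the subtrahend) are non-negative but the stored result is negative: signed overflow. The true value 55811 − (-47388) = 103199 lies outside [-65536, 65535].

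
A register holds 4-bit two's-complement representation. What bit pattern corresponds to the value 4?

0100

4 is non-negative, so write it directly in 4 bits: 0100.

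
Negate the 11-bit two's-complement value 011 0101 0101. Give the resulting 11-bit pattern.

10010101011

Invert: 10010101010. Add 1: 10010101011.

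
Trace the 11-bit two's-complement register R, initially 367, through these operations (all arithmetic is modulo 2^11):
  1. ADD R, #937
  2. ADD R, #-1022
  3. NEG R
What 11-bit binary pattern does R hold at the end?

Start: R = 367 = 00101101111.
R = 367 + 937 = 1304; wraps to -744 = 10100011000
R = -744 + (-1022) = -1766; wraps to 282 = 00100011010
R = −(282) = -282 = 11011100110

11011100110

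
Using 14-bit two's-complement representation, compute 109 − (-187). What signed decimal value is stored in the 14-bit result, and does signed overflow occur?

296; no overflow

109 → 00000001101101
-187 → 11111101000101
Subtract via negate-and-add: invert 11111101000101 + 1 = 00000010111011 (i.e. 187).
  00000001101101
+ 00000010111011
= 00000100101000
Result 00000100101000: MSB = 0 → value 296.
Both addends (after negating the subtrahend) are non-negative and so is the stored result: no signed overflow.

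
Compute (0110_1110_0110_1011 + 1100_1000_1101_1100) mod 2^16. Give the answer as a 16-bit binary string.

  0110111001101011
+ 1100100011011100
= 0011011101000111  (discard carry-out 1)

0011011101000111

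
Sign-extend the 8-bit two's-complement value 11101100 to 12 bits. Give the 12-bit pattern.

MSB of 11101100 is 1; replicate it into the new high bits.
1111|11101100 → 111111101100 (still -20).

111111101100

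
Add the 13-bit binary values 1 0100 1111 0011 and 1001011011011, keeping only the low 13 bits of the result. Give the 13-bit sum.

0011111001110

  1010011110011
+ 1001011011011
= 0011111001110  (discard carry-out 1)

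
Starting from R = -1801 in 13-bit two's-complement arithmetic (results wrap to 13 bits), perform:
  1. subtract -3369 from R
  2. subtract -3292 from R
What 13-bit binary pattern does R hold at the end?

1001011111100

Start: R = -1801 = 1100011110111.
R = -1801 − (-3369) = 1568 = 0011000100000
R = 1568 − (-3292) = 4860; wraps to -3332 = 1001011111100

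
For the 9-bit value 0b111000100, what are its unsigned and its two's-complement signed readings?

unsigned = 452, signed = -60

Unsigned: 111000100 = 452.
Signed: MSB=1 → 452 − 512 = -60.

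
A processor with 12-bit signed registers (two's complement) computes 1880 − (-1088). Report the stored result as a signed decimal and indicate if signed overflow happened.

1880 → 011101011000
-1088 → 101111000000
Subtract via negate-and-add: invert 101111000000 + 1 = 010001000000 (i.e. 1088).
  011101011000
+ 010001000000
= 101110011000
Result 101110011000: MSB = 1 → 2968 − 4096 = -1128.
Both addends (after negating the subtrahend) are non-negative but the stored result is negative: signed overflow. The true value 1880 − (-1088) = 2968 lies outside [-2048, 2047].

-1128; overflow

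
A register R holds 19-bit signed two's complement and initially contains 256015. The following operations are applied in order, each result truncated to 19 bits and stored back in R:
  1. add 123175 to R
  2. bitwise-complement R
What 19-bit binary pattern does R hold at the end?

0100011011011001001

Start: R = 256015 = 0111110100000001111.
R = 256015 + 123175 = 379190; wraps to -145098 = 1011100100100110110
R = NOT 1011100100100110110 = 0100011011011001001 = 145097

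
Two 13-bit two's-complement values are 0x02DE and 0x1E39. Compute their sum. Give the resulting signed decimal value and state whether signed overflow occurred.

279; no overflow

0x02DE = 0001011011110 = 734 (signed)
0x1E39 = 1111000111001 = -455 (signed)
  0001011011110
+ 1111000111001
= 0000100010111  (discard carry-out 1)
Result 0000100010111: MSB = 0 → value 279.
Addends have opposite signs, so signed overflow cannot occur.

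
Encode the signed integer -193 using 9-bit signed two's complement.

|-193| = 193 = 011000001 in 9 bits.
Invert the bits: 100111110. Add 1: 100111111.
Check: 100111111 reads as 319 − 512 = -193.

100111111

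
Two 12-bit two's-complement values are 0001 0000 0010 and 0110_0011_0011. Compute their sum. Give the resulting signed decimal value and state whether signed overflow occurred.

0001 0000 0010 → 000100000010 = 258 (signed)
0110_0011_0011 → 011000110011 = 1587 (signed)
  000100000010
+ 011000110011
= 011100110101
Result 011100110101: MSB = 0 → value 1845.
Both addends are non-negative and so is the stored result: no signed overflow.

1845; no overflow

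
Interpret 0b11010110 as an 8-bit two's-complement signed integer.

-42

MSB is 1, so the value is negative.
Invert: 00101001. Add 1: 00101010 = 42. So the value is −42.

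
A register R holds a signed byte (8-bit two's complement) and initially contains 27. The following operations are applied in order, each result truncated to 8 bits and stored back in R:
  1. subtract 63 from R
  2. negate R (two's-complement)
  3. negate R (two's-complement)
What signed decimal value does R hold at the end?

-36

Start: R = 27 = 00011011.
R = 27 − 63 = -36 = 11011100
R = −(-36) = 36 = 00100100
R = −(36) = -36 = 11011100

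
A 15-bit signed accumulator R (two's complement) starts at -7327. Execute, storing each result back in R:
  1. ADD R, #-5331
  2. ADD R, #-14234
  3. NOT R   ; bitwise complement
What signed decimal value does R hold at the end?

-5877

Start: R = -7327 = 110001101100001.
R = -7327 + (-5331) = -12658 = 100111010001110
R = -12658 + (-14234) = -26892; wraps to 5876 = 001011011110100
R = NOT 001011011110100 = 110100100001011 = -5877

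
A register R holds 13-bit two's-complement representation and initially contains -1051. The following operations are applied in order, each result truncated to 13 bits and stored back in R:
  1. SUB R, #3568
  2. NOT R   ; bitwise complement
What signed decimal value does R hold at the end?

-3574

Start: R = -1051 = 1101111100101.
R = -1051 − 3568 = -4619; wraps to 3573 = 0110111110101
R = NOT 0110111110101 = 1001000001010 = -3574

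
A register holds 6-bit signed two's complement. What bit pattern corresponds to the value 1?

1 is non-negative, so write it directly in 6 bits: 000001.

000001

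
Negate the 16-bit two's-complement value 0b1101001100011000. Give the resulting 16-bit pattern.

Invert: 0010110011100111. Add 1: 0010110011101000.
Check: 1101001100011000 = -11496, 0010110011101000 = 11496.

0010110011101000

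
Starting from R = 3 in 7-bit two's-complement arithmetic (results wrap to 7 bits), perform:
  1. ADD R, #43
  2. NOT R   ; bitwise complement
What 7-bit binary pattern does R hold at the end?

1010001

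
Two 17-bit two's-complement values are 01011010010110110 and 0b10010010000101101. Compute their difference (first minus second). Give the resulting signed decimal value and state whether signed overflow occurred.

-28535; overflow

01011010010110110 = 46262 (signed)
0b10010010000101101 → 10010010000101101 = -56275 (signed)
Subtract via negate-and-add: invert 10010010000101101 + 1 = 01101101111010011 (i.e. 56275).
  01011010010110110
+ 01101101111010011
= 11001000010001001
Result 11001000010001001: MSB = 1 → 102537 − 131072 = -28535.
Both addends (after negating the subtrahend) are non-negative but the stored result is negative: signed overflow. The true value 46262 − (-56275) = 102537 lies outside [-65536, 65535].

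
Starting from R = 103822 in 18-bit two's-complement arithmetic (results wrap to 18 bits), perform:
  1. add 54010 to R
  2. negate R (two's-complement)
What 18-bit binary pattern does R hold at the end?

Start: R = 103822 = 011001010110001110.
R = 103822 + 54010 = 157832; wraps to -104312 = 100110100010001000
R = −(-104312) = 104312 = 011001011101111000

011001011101111000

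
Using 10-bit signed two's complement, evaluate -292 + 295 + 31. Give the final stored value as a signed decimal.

34

-292 + 295 = 3 (0000000011)
3 + 31 = 34 (0000100010)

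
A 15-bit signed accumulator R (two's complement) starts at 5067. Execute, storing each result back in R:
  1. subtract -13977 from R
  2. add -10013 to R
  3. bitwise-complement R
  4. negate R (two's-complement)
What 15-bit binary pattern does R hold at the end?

010001101001000

Start: R = 5067 = 001001111001011.
R = 5067 − (-13977) = 19044; wraps to -13724 = 100101001100100
R = -13724 + (-10013) = -23737; wraps to 9031 = 010001101000111
R = NOT 010001101000111 = 101110010111000 = -9032
R = −(-9032) = 9032 = 010001101001000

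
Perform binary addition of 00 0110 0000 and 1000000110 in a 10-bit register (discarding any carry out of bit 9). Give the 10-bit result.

1001100110

  0001100000
+ 1000000110
= 1001100110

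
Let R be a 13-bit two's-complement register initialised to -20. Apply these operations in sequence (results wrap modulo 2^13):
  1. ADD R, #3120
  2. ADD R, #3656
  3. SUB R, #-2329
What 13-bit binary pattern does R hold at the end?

0001101111101

Start: R = -20 = 1111111101100.
R = -20 + 3120 = 3100 = 0110000011100
R = 3100 + 3656 = 6756; wraps to -1436 = 1101001100100
R = -1436 − (-2329) = 893 = 0001101111101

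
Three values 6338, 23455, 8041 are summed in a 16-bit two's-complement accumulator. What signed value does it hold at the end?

6338 + 23455 = 29793 (0111010001100001)
29793 + 8041 = 37834 → wraps to -27702 (1001001111001010)

-27702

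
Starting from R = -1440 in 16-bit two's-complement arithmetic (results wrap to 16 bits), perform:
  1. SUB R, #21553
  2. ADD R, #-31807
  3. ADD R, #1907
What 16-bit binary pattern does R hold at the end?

0011000101100011

Start: R = -1440 = 1111101001100000.
R = -1440 − 21553 = -22993 = 1010011000101111
R = -22993 + (-31807) = -54800; wraps to 10736 = 0010100111110000
R = 10736 + 1907 = 12643 = 0011000101100011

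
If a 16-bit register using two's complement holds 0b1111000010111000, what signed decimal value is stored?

MSB is 1, so the value is negative.
Invert: 0000111101000111. Add 1: 0000111101001000 = 3912. So the value is −3912.

-3912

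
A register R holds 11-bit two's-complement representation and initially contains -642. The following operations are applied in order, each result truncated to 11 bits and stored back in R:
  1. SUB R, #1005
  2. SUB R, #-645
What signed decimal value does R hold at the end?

Start: R = -642 = 10101111110.
R = -642 − 1005 = -1647; wraps to 401 = 00110010001
R = 401 − (-645) = 1046; wraps to -1002 = 10000010110

-1002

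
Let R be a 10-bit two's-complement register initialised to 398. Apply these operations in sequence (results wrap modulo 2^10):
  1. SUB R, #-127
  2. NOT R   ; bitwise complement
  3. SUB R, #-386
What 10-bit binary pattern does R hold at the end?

1101110100

Start: R = 398 = 0110001110.
R = 398 − (-127) = 525; wraps to -499 = 1000001101
R = NOT 1000001101 = 0111110010 = 498
R = 498 − (-386) = 884; wraps to -140 = 1101110100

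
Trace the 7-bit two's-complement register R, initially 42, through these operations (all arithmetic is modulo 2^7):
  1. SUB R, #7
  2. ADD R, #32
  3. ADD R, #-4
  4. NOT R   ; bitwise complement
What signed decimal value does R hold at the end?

Start: R = 42 = 0101010.
R = 42 − 7 = 35 = 0100011
R = 35 + 32 = 67; wraps to -61 = 1000011
R = -61 + (-4) = -65; wraps to 63 = 0111111
R = NOT 0111111 = 1000000 = -64

-64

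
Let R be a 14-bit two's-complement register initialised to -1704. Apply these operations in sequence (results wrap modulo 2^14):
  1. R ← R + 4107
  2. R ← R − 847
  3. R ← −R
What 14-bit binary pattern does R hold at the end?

Start: R = -1704 = 11100101011000.
R = -1704 + 4107 = 2403 = 00100101100011
R = 2403 − 847 = 1556 = 00011000010100
R = −(1556) = -1556 = 11100111101100

11100111101100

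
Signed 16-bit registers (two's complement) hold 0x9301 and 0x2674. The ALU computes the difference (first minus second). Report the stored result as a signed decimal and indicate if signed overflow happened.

27789; overflow

0x9301 = 1001001100000001 = -27903 (signed)
0x2674 = 0010011001110100 = 9844 (signed)
Subtract via negate-and-add: invert 0010011001110100 + 1 = 1101100110001100 (i.e. -9844).
  1001001100000001
+ 1101100110001100
= 0110110010001101  (discard carry-out 1)
Result 0110110010001101: MSB = 0 → value 27789.
Both addends (after negating the subtrahend) are negative but the stored result is non-negative: signed overflow. The true value -27903 − 9844 = -37747 lies outside [-32768, 32767].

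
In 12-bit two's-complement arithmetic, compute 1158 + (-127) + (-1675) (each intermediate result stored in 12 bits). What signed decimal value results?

-644

1158 + (-127) = 1031 (010000000111)
1031 + (-1675) = -644 (110101111100)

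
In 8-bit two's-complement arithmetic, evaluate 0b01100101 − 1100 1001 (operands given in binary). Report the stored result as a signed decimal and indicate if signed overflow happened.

-100; overflow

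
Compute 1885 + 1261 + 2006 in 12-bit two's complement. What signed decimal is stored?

1885 + 1261 = 3146 → wraps to -950 (110001001010)
-950 + 2006 = 1056 (010000100000)

1056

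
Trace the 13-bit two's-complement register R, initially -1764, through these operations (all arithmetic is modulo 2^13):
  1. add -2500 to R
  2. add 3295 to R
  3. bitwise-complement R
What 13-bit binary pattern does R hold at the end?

0001111001000

Start: R = -1764 = 1100100011100.
R = -1764 + (-2500) = -4264; wraps to 3928 = 0111101011000
R = 3928 + 3295 = 7223; wraps to -969 = 1110000110111
R = NOT 1110000110111 = 0001111001000 = 968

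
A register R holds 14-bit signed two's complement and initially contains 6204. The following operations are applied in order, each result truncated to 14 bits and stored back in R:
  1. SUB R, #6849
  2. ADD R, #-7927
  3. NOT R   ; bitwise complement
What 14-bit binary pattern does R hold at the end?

10000101111011

Start: R = 6204 = 01100000111100.
R = 6204 − 6849 = -645 = 11110101111011
R = -645 + (-7927) = -8572; wraps to 7812 = 01111010000100
R = NOT 01111010000100 = 10000101111011 = -7813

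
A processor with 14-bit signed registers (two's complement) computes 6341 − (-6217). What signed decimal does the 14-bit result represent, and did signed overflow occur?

-3826; overflow

6341 → 01100011000101
-6217 → 10011110110111
Subtract via negate-and-add: invert 10011110110111 + 1 = 01100001001001 (i.e. 6217).
  01100011000101
+ 01100001001001
= 11000100001110
Result 11000100001110: MSB = 1 → 12558 − 16384 = -3826.
Both addends (after negating the subtrahend) are non-negative but the stored result is negative: signed overflow. The true value 6341 − (-6217) = 12558 lies outside [-8192, 8191].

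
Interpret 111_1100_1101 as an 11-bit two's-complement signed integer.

-51

MSB is 1, so the value is negative.
Invert: 00000110010. Add 1: 00000110011 = 51. So the value is −51.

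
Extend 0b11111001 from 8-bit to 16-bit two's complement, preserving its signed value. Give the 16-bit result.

1111111111111001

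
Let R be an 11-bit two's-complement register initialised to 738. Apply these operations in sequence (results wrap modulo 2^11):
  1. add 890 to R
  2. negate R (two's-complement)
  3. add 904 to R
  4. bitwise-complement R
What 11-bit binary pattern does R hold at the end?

Start: R = 738 = 01011100010.
R = 738 + 890 = 1628; wraps to -420 = 11001011100
R = −(-420) = 420 = 00110100100
R = 420 + 904 = 1324; wraps to -724 = 10100101100
R = NOT 10100101100 = 01011010011 = 723

01011010011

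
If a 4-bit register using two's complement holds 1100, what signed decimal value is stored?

MSB is 1, so the value is negative.
Invert: 0011. Add 1: 0100 = 4. So the value is −4.

-4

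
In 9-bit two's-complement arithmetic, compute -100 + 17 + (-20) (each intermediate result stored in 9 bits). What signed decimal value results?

-103

-100 + 17 = -83 (110101101)
-83 + (-20) = -103 (110011001)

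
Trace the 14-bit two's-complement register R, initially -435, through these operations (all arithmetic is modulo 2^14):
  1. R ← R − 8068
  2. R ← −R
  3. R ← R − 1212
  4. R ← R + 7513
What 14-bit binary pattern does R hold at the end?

11100111010100

Start: R = -435 = 11111001001101.
R = -435 − 8068 = -8503; wraps to 7881 = 01111011001001
R = −(7881) = -7881 = 10000100110111
R = -7881 − 1212 = -9093; wraps to 7291 = 01110001111011
R = 7291 + 7513 = 14804; wraps to -1580 = 11100111010100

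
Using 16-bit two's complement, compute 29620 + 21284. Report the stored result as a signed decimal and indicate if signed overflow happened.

-14632; overflow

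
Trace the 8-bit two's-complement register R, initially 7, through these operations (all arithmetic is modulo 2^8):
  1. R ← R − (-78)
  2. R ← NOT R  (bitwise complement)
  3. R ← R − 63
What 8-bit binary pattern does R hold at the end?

Start: R = 7 = 00000111.
R = 7 − (-78) = 85 = 01010101
R = NOT 01010101 = 10101010 = -86
R = -86 − 63 = -149; wraps to 107 = 01101011

01101011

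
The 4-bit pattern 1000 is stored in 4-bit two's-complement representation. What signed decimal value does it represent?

-8

MSB is 1, so the value is negative.
Invert: 0111. Add 1: 1000 = 8. So the value is −8.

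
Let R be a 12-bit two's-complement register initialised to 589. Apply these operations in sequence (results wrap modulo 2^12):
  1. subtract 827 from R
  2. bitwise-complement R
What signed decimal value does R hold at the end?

237

Start: R = 589 = 001001001101.
R = 589 − 827 = -238 = 111100010010
R = NOT 111100010010 = 000011101101 = 237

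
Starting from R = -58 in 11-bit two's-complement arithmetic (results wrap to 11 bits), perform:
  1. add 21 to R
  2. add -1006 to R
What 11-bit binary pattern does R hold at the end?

01111101101

Start: R = -58 = 11111000110.
R = -58 + 21 = -37 = 11111011011
R = -37 + (-1006) = -1043; wraps to 1005 = 01111101101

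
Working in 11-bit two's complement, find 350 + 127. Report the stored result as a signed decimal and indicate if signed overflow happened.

477; no overflow

350 → 00101011110
127 → 00001111111
  00101011110
+ 00001111111
= 00111011101
Result 00111011101: MSB = 0 → value 477.
Both addends are non-negative and so is the stored result: no signed overflow.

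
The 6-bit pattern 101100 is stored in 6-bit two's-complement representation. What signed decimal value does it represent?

-20

MSB is 1, so the value is negative.
Invert: 010011. Add 1: 010100 = 20. So the value is −20.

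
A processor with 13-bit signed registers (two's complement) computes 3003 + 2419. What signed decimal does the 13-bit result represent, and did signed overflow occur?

-2770; overflow

3003 → 0101110111011
2419 → 0100101110011
  0101110111011
+ 0100101110011
= 1010100101110
Result 1010100101110: MSB = 1 → 5422 − 8192 = -2770.
Both addends are non-negative but the stored result is negative: signed overflow. The true value 3003 + 2419 = 5422 lies outside [-4096, 4095].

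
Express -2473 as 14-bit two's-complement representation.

|-2473| = 2473 = 00100110101001 in 14 bits.
Invert the bits: 11011001010110. Add 1: 11011001010111.
Check: 11011001010111 reads as 13911 − 16384 = -2473.

11011001010111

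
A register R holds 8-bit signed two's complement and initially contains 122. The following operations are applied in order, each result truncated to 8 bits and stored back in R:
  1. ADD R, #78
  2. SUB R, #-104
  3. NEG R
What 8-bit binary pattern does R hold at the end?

Start: R = 122 = 01111010.
R = 122 + 78 = 200; wraps to -56 = 11001000
R = -56 − (-104) = 48 = 00110000
R = −(48) = -48 = 11010000

11010000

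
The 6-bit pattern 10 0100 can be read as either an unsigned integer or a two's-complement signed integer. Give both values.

unsigned = 36, signed = -28

Unsigned: 100100 = 36.
Signed: MSB=1 → 36 − 64 = -28.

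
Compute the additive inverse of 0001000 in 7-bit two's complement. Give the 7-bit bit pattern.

Invert: 1110111. Add 1: 1111000.
Check: 0001000 = 8, 1111000 = -8.

1111000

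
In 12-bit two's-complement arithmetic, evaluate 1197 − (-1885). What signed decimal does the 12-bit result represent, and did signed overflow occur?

-1014; overflow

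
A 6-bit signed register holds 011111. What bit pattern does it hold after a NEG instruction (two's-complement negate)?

100001

Invert: 100000. Add 1: 100001.
Check: 011111 = 31, 100001 = -31.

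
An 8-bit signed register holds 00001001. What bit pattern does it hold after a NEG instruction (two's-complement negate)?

11110111

Invert: 11110110. Add 1: 11110111.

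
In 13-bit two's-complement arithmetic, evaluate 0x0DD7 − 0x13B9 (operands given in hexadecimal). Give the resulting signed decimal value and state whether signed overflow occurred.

0x0DD7 = 0110111010111 = 3543 (signed)
0x13B9 = 1001110111001 = -3143 (signed)
Subtract via negate-and-add: invert 1001110111001 + 1 = 0110001000111 (i.e. 3143).
  0110111010111
+ 0110001000111
= 1101000011110
Result 1101000011110: MSB = 1 → 6686 − 8192 = -1506.
Both addends (after negating the subtrahend) are non-negative but the stored result is negative: signed overflow. The true value 3543 − (-3143) = 6686 lies outside [-4096, 4095].

-1506; overflow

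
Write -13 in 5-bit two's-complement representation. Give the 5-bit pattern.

|-13| = 13 = 01101 in 5 bits.
Invert the bits: 10010. Add 1: 10011.
Check: 10011 reads as 19 − 32 = -13.

10011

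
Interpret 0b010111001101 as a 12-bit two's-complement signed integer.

1485

MSB is 0, so the value is non-negative: 010111001101 = 1485.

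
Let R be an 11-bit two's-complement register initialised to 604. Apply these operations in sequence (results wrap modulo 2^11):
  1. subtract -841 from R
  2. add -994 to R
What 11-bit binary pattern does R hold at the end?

00111000011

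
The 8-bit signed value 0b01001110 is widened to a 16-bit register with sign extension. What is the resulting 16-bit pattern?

0000000001001110

MSB of 01001110 is 0; replicate it into the new high bits.
00000000|01001110 → 0000000001001110 (still 78).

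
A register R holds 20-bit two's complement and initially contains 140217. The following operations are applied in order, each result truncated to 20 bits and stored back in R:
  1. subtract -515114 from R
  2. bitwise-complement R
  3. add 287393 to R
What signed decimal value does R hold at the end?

Start: R = 140217 = 00100010001110111001.
R = 140217 − (-515114) = 655331; wraps to -393245 = 10011111111111100011
R = NOT 10011111111111100011 = 01100000000000011100 = 393244
R = 393244 + 287393 = 680637; wraps to -367939 = 10100110001010111101

-367939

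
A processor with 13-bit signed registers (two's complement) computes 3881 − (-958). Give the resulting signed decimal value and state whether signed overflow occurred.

3881 → 0111100101001
-958 → 1110001000010
Subtract via negate-and-add: invert 1110001000010 + 1 = 0001110111110 (i.e. 958).
  0111100101001
+ 0001110111110
= 1001011100111
Result 1001011100111: MSB = 1 → 4839 − 8192 = -3353.
Both addends (after negating the subtrahend) are non-negative but the stored result is negative: signed overflow. The true value 3881 − (-958) = 4839 lies outside [-4096, 4095].

-3353; overflow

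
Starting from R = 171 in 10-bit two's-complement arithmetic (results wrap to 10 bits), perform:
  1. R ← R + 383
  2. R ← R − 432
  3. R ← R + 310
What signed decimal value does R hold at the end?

432

Start: R = 171 = 0010101011.
R = 171 + 383 = 554; wraps to -470 = 1000101010
R = -470 − 432 = -902; wraps to 122 = 0001111010
R = 122 + 310 = 432 = 0110110000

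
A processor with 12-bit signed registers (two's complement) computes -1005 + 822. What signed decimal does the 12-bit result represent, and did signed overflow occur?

-1005 → 110000010011
822 → 001100110110
  110000010011
+ 001100110110
= 111101001001
Result 111101001001: MSB = 1 → 3913 − 4096 = -183.
Addends have opposite signs, so signed overflow cannot occur.

-183; no overflow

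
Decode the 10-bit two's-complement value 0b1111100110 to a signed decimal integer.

-26

MSB is 1, so the value is negative.
Unsigned reading: 998. Subtract 2^10 = 1024: 998 − 1024 = -26.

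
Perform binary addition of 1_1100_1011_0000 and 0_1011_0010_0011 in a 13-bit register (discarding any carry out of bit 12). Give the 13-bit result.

  1110010110000
+ 0101100100011
= 0011111010011  (discard carry-out 1)

0011111010011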